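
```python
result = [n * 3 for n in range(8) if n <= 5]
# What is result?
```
Trace:
  n=0
  n=1
  n=2
  n=3
  n=4
  n=5
  n=6
  n=7
  result=[0, 3, 6, 9, 12, 15]

Final answer: [0, 3, 6, 9, 12, 15]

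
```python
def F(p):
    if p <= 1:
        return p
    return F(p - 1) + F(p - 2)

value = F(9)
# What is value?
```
Call trace (a repeated sub-call is expanded the first time; later identical calls just restate its return value):
F(p=9)
  F(p=8)
    F(p=7)
      F(p=6)
        F(p=5)
          F(p=4)
            F(p=3)
              F(p=2)
                F(p=1)
                -> return 1
                F(p=0)
                -> return 0
              -> return 1
              F(p=1)
              -> return 1
            -> return 2
            F(p=2) -> return 1  (same call as traced above)
          -> return 3
          F(p=3) -> return 2  (same call as traced above)
        -> return 5
        F(p=4) -> return 3  (same call as traced above)
      -> return 8
      F(p=5) -> return 5  (same call as traced above)
    -> return 13
    F(p=6) -> return 8  (same call as traced above)
  -> return 21
  F(p=7) -> return 13  (same call as traced above)
-> return 34

Final answer: 34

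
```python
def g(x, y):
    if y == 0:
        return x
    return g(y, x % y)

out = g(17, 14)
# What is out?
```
Call trace:
g(x=17, y=14)
  g(x=14, y=3)
    g(x=3, y=2)
      g(x=2, y=1)
        g(x=1, y=0)
        -> return 1
      -> return 1
    -> return 1
  -> return 1
-> return 1

Final answer: 1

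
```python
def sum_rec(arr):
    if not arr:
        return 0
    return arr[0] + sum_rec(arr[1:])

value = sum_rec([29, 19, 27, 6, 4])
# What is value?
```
Call trace:
sum_rec(arr=[29, 19, 27, 6, 4])
  sum_rec(arr=[19, 27, 6, 4])
    sum_rec(arr=[27, 6, 4])
      sum_rec(arr=[6, 4])
        sum_rec(arr=[4])
          sum_rec(arr=[])
          -> return 0
        -> return 4
      -> return 10
    -> return 37
  -> return 56
-> return 85

Final answer: 85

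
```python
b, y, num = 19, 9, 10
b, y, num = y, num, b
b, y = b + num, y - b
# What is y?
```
Trace:
  b=19, y=9, num=10
  b=9, y=10, num=19
  b=28, y=1, num=19

Final answer: 1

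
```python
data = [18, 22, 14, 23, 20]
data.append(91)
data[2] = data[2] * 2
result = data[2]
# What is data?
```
Trace:
  data=[18, 22, 14, 23, 20]
  data=[18, 22, 14, 23, 20, 91]
  data=[18, 22, 28, 23, 20, 91]
  data=[18, 22, 28, 23, 20, 91], result=28

Final answer: [18, 22, 28, 23, 20, 91]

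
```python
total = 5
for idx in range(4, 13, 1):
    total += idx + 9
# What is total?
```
Trace:
  total=5
  total=18, idx=4
  total=32, idx=5
  total=47, idx=6
  total=63, idx=7
  total=80, idx=8
  total=98, idx=9
  total=117, idx=10
  total=137, idx=11
  total=158, idx=12

Final answer: 158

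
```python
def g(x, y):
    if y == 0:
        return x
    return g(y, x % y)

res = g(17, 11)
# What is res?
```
Call trace:
g(x=17, y=11)
  g(x=11, y=6)
    g(x=6, y=5)
      g(x=5, y=1)
        g(x=1, y=0)
        -> return 1
      -> return 1
    -> return 1
  -> return 1
-> return 1

Final answer: 1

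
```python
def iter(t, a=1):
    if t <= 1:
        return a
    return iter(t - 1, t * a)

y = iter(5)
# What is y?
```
Call trace:
iter(t=5, a=1)
  iter(t=4, a=5)
    iter(t=3, a=20)
      iter(t=2, a=60)
        iter(t=1, a=120)
        -> return 120
      -> return 120
    -> return 120
  -> return 120
-> return 120

Final answer: 120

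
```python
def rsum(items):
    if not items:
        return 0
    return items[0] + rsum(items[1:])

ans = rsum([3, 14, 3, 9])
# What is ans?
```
Call trace:
rsum(items=[3, 14, 3, 9])
  rsum(items=[14, 3, 9])
    rsum(items=[3, 9])
      rsum(items=[9])
        rsum(items=[])
        -> return 0
      -> return 9
    -> return 12
  -> return 26
-> return 29

Final answer: 29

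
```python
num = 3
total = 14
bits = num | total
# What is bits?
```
Trace:
  num=3
  num=3, total=14
  num=3, total=14, bits=15

Final answer: 15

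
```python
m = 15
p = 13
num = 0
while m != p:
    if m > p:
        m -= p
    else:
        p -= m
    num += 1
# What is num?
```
Trace:
  m=15
  m=15, p=13
  m=15, p=13, num=0
  m=2, p=13, num=1
  m=2, p=11, num=2
  m=2, p=9, num=3
  m=2, p=7, num=4
  m=2, p=5, num=5
  m=2, p=3, num=6
  m=2, p=1, num=7
  m=1, p=1, num=8

Final answer: 8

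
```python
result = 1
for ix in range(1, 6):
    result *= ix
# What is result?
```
Trace:
  result=1
  result=1, ix=1
  result=2, ix=2
  result=6, ix=3
  result=24, ix=4
  result=120, ix=5

Final answer: 120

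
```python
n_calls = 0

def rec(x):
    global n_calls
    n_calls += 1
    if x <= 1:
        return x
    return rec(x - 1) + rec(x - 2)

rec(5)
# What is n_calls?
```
Call trace (a repeated sub-call is expanded the first time; later identical calls just restate its return value):
rec(x=5)
  rec(x=4)
    rec(x=3)
      rec(x=2)
        rec(x=1)
        -> return 1
        rec(x=0)
        -> return 0
      -> return 1
      rec(x=1)
      -> return 1
    -> return 2
    rec(x=2) -> return 1  (same call as traced above)
  -> return 3
  rec(x=3) -> return 2  (same call as traced above)
-> return 5

n_calls is incremented once per call, so count the calls in each subtree. Let C(x) = number of calls made by rec(x).
C(0) = C(1) = 1 (base case, no recursion); C(x) = 1 + C(x - 1) + C(x - 2) otherwise.
C(2) = 1 + C(1) + C(0) = 1 + 1 + 1 = 3
C(3) = 1 + C(2) + C(1) = 1 + 3 + 1 = 5
C(4) = 1 + C(3) + C(2) = 1 + 5 + 3 = 9
C(5) = 1 + C(4) + C(3) = 1 + 9 + 5 = 15
n_calls = C(5) = 15

Final answer: 15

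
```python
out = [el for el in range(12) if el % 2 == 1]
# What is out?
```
Trace:
  el=0
  el=1
  el=2
  el=3
  el=4
  el=5
  el=6
  el=7
  el=8
  el=9
  el=10
  el=11
  out=[1, 3, 5, 7, 9, 11]

Final answer: [1, 3, 5, 7, 9, 11]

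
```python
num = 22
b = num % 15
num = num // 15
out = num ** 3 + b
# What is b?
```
Trace:
  num=22
  num=22, b=7
  num=1, b=7
  num=1, b=7, out=8

Final answer: 7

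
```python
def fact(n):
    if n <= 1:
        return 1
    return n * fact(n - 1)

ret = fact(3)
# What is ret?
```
Call trace:
fact(n=3)
  fact(n=2)
    fact(n=1)
    -> return 1
  -> return 2
-> return 6

Final answer: 6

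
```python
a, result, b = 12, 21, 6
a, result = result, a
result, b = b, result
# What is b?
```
Trace:
  a=12, result=21, b=6
  a=21, result=12, b=6
  a=21, result=6, b=12

Final answer: 12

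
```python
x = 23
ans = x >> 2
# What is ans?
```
Trace:
  x=23
  x=23, ans=5

Final answer: 5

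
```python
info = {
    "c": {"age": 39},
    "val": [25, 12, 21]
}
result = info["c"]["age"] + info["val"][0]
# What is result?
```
Trace:
  info={'c': {'age': 39}, 'val': [25, 12, 21]}
  info={'c': {'age': 39}, 'val': [25, 12, 21]}, result=64

Final answer: 64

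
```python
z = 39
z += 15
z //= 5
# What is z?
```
Trace:
  z=39
  z=54
  z=10

Final answer: 10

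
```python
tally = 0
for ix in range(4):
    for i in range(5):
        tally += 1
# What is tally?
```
Trace:
  tally=0
  tally=1, ix=0, i=0
  tally=2, ix=0, i=1
  tally=3, ix=0, i=2
  tally=4, ix=0, i=3
  tally=5, ix=0, i=4
  tally=6, ix=1, i=0
  tally=7, ix=1, i=1
  tally=8, ix=1, i=2
  tally=9, ix=1, i=3
  tally=10, ix=1, i=4
  tally=11, ix=2, i=0
  tally=12, ix=2, i=1
  tally=13, ix=2, i=2
  tally=14, ix=2, i=3
  tally=15, ix=2, i=4
  tally=16, ix=3, i=0
  tally=17, ix=3, i=1
  tally=18, ix=3, i=2
  tally=19, ix=3, i=3
  tally=20, ix=3, i=4

Final answer: 20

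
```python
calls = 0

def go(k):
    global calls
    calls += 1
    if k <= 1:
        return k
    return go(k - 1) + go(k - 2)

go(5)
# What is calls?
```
Call trace (a repeated sub-call is expanded the first time; later identical calls just restate its return value):
go(k=5)
  go(k=4)
    go(k=3)
      go(k=2)
        go(k=1)
        -> return 1
        go(k=0)
        -> return 0
      -> return 1
      go(k=1)
      -> return 1
    -> return 2
    go(k=2) -> return 1  (same call as traced above)
  -> return 3
  go(k=3) -> return 2  (same call as traced above)
-> return 5

calls is incremented once per call, so count the calls in each subtree. Let C(k) = number of calls made by go(k).
C(0) = C(1) = 1 (base case, no recursion); C(k) = 1 + C(k - 1) + C(k - 2) otherwise.
C(2) = 1 + C(1) + C(0) = 1 + 1 + 1 = 3
C(3) = 1 + C(2) + C(1) = 1 + 3 + 1 = 5
C(4) = 1 + C(3) + C(2) = 1 + 5 + 3 = 9
C(5) = 1 + C(4) + C(3) = 1 + 9 + 5 = 15
calls = C(5) = 15

Final answer: 15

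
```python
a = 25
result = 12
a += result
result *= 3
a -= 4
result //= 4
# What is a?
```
Trace:
  a=25
  a=25, result=12
  a=37, result=12
  a=37, result=36
  a=33, result=36
  a=33, result=9

Final answer: 33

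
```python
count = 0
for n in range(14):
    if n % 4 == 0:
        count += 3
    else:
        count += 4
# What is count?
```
Trace:
  count=0
  count=3, n=0
  count=7, n=1
  count=11, n=2
  count=15, n=3
  count=18, n=4
  count=22, n=5
  count=26, n=6
  count=30, n=7
  count=33, n=8
  count=37, n=9
  count=41, n=10
  count=45, n=11
  count=48, n=12
  count=52, n=13

Final answer: 52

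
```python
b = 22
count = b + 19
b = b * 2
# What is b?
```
Trace:
  b=22
  b=22, count=41
  b=44, count=41

Final answer: 44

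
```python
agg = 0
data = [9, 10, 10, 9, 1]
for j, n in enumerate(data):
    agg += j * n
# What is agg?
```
Trace:
  agg=0
  agg=0, j=0, n=9
  agg=10, j=1, n=10
  agg=30, j=2, n=10
  agg=57, j=3, n=9
  agg=61, j=4, n=1

Final answer: 61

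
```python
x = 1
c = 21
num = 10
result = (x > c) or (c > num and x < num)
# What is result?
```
Trace:
  x=1
  x=1, c=21
  x=1, c=21, num=10
  x=1, c=21, num=10, result=True

Final answer: True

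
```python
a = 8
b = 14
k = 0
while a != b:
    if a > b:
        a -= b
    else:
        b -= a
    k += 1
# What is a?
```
Trace:
  a=8
  a=8, b=14
  a=8, b=14, k=0
  a=8, b=6, k=1
  a=2, b=6, k=2
  a=2, b=4, k=3
  a=2, b=2, k=4

Final answer: 2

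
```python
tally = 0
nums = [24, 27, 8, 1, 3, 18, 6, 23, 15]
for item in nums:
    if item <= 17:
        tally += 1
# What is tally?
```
Trace:
  tally=0
  tally=0, item=24
  tally=0, item=27
  tally=1, item=8
  tally=2, item=1
  tally=3, item=3
  tally=3, item=18
  tally=4, item=6
  tally=4, item=23
  tally=5, item=15

Final answer: 5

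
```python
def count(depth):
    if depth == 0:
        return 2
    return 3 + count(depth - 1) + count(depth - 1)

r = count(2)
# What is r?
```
Call trace (a repeated sub-call is expanded the first time; later identical calls just restate its return value):
count(depth=2)
  count(depth=1)
    count(depth=0)
    -> return 2
    count(depth=0)
    -> return 2
  -> return 7
  count(depth=1) -> return 7  (same call as traced above)
-> return 17

Final answer: 17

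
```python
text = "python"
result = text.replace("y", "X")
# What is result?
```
Trace:
  text='python'
  text='python', result='pXthon'

Final answer: 'pXthon'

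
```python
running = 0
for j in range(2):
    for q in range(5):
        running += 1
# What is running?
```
Trace:
  running=0
  running=1, j=0, q=0
  running=2, j=0, q=1
  running=3, j=0, q=2
  running=4, j=0, q=3
  running=5, j=0, q=4
  running=6, j=1, q=0
  running=7, j=1, q=1
  running=8, j=1, q=2
  running=9, j=1, q=3
  running=10, j=1, q=4

Final answer: 10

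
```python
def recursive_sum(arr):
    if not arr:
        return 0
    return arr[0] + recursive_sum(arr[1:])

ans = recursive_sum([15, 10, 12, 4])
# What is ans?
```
Call trace:
recursive_sum(arr=[15, 10, 12, 4])
  recursive_sum(arr=[10, 12, 4])
    recursive_sum(arr=[12, 4])
      recursive_sum(arr=[4])
        recursive_sum(arr=[])
        -> return 0
      -> return 4
    -> return 16
  -> return 26
-> return 41

Final answer: 41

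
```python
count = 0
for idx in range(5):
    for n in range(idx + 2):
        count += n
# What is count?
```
Trace:
  count=0
  count=0, idx=0, n=0
  count=1, idx=0, n=1
  count=1, idx=1, n=0
  count=2, idx=1, n=1
  count=4, idx=1, n=2
  count=4, idx=2, n=0
  count=5, idx=2, n=1
  count=7, idx=2, n=2
  count=10, idx=2, n=3
  count=10, idx=3, n=0
  count=11, idx=3, n=1
  count=13, idx=3, n=2
  count=16, idx=3, n=3
  count=20, idx=3, n=4
  count=20, idx=4, n=0
  count=21, idx=4, n=1
  count=23, idx=4, n=2
  count=26, idx=4, n=3
  count=30, idx=4, n=4
  count=35, idx=4, n=5

Final answer: 35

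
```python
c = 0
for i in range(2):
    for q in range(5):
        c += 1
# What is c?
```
Trace:
  c=0
  c=1, i=0, q=0
  c=2, i=0, q=1
  c=3, i=0, q=2
  c=4, i=0, q=3
  c=5, i=0, q=4
  c=6, i=1, q=0
  c=7, i=1, q=1
  c=8, i=1, q=2
  c=9, i=1, q=3
  c=10, i=1, q=4

Final answer: 10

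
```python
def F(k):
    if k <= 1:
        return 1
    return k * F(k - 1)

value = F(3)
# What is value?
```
Call trace:
F(k=3)
  F(k=2)
    F(k=1)
    -> return 1
  -> return 2
-> return 6

Final answer: 6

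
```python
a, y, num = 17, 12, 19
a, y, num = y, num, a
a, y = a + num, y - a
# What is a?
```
Trace:
  a=17, y=12, num=19
  a=12, y=19, num=17
  a=29, y=7, num=17

Final answer: 29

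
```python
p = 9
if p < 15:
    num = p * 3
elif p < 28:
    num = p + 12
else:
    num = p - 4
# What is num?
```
Trace:
  p=9
  p=9, num=27

Final answer: 27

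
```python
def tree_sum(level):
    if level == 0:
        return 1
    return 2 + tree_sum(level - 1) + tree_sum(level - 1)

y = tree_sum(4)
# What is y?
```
Call trace (a repeated sub-call is expanded the first time; later identical calls just restate its return value):
tree_sum(level=4)
  tree_sum(level=3)
    tree_sum(level=2)
      tree_sum(level=1)
        tree_sum(level=0)
        -> return 1
        tree_sum(level=0)
        -> return 1
      -> return 4
      tree_sum(level=1) -> return 4  (same call as traced above)
    -> return 10
    tree_sum(level=2) -> return 10  (same call as traced above)
  -> return 22
  tree_sum(level=3) -> return 22  (same call as traced above)
-> return 46

Final answer: 46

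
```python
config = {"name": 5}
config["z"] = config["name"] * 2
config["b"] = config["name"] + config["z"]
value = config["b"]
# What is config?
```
Trace:
  config={'name': 5}
  config={'name': 5, 'z': 10}
  config={'name': 5, 'z': 10, 'b': 15}
  config={'name': 5, 'z': 10, 'b': 15}, value=15

Final answer: {'name': 5, 'z': 10, 'b': 15}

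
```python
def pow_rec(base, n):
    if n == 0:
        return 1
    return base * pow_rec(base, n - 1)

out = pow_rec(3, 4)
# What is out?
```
Call trace:
pow_rec(base=3, n=4)
  pow_rec(base=3, n=3)
    pow_rec(base=3, n=2)
      pow_rec(base=3, n=1)
        pow_rec(base=3, n=0)
        -> return 1
      -> return 3
    -> return 9
  -> return 27
-> return 81

Final answer: 81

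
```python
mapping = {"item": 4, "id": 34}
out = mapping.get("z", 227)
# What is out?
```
Trace:
  mapping={'item': 4, 'id': 34}
  mapping={'item': 4, 'id': 34}, out=227

Final answer: 227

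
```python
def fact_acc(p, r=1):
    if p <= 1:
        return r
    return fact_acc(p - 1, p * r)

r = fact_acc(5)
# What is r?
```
Call trace:
fact_acc(p=5, r=1)
  fact_acc(p=4, r=5)
    fact_acc(p=3, r=20)
      fact_acc(p=2, r=60)
        fact_acc(p=1, r=120)
        -> return 120
      -> return 120
    -> return 120
  -> return 120
-> return 120

Final answer: 120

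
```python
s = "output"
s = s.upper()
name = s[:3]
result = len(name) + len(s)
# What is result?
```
Trace:
  s='output'
  s='OUTPUT'
  s='OUTPUT', name='OUT'
  s='OUTPUT', name='OUT', result=9

Final answer: 9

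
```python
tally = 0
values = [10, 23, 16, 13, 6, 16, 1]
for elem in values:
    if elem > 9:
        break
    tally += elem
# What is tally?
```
Trace:
  tally=0
  tally=0, elem=10

Final answer: 0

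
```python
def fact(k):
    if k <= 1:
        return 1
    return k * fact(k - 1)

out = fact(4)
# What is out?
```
Call trace:
fact(k=4)
  fact(k=3)
    fact(k=2)
      fact(k=1)
      -> return 1
    -> return 2
  -> return 6
-> return 24

Final answer: 24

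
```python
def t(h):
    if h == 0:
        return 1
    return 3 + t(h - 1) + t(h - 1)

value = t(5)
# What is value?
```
Call trace (a repeated sub-call is expanded the first time; later identical calls just restate its return value):
t(h=5)
  t(h=4)
    t(h=3)
      t(h=2)
        t(h=1)
          t(h=0)
          -> return 1
          t(h=0)
          -> return 1
        -> return 5
        t(h=1) -> return 5  (same call as traced above)
      -> return 13
      t(h=2) -> return 13  (same call as traced above)
    -> return 29
    t(h=3) -> return 29  (same call as traced above)
  -> return 61
  t(h=4) -> return 61  (same call as traced above)
-> return 125

Final answer: 125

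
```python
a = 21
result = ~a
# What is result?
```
Trace:
  a=21
  a=21, result=-22

Final answer: -22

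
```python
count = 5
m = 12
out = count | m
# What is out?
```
Trace:
  count=5
  count=5, m=12
  count=5, m=12, out=13

Final answer: 13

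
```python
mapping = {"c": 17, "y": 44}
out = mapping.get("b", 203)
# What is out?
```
Trace:
  mapping={'c': 17, 'y': 44}
  mapping={'c': 17, 'y': 44}, out=203

Final answer: 203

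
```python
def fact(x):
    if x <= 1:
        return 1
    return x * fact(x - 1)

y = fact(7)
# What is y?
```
Call trace:
fact(x=7)
  fact(x=6)
    fact(x=5)
      fact(x=4)
        fact(x=3)
          fact(x=2)
            fact(x=1)
            -> return 1
          -> return 2
        -> return 6
      -> return 24
    -> return 120
  -> return 720
-> return 5040

Final answer: 5040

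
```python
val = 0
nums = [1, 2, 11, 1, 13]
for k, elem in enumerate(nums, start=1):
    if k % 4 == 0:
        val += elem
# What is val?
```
Trace:
  val=0
  val=0, k=1, elem=1
  val=0, k=2, elem=2
  val=0, k=3, elem=11
  val=1, k=4, elem=1
  val=1, k=5, elem=13

Final answer: 1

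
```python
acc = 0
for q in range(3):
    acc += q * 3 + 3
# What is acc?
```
Trace:
  acc=0
  acc=3, q=0
  acc=9, q=1
  acc=18, q=2

Final answer: 18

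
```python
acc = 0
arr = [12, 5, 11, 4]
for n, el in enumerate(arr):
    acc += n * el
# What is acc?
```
Trace:
  acc=0
  acc=0, n=0, el=12
  acc=5, n=1, el=5
  acc=27, n=2, el=11
  acc=39, n=3, el=4

Final answer: 39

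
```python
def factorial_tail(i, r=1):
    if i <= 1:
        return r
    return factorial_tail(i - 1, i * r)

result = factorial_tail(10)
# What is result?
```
Call trace:
factorial_tail(i=10, r=1)
  factorial_tail(i=9, r=10)
    factorial_tail(i=8, r=90)
      factorial_tail(i=7, r=720)
        factorial_tail(i=6, r=5040)
          factorial_tail(i=5, r=30240)
            factorial_tail(i=4, r=151200)
              factorial_tail(i=3, r=604800)
                factorial_tail(i=2, r=1814400)
                  factorial_tail(i=1, r=3628800)
                  -> return 3628800
                -> return 3628800
              -> return 3628800
            -> return 3628800
          -> return 3628800
        -> return 3628800
      -> return 3628800
    -> return 3628800
  -> return 3628800
-> return 3628800

Final answer: 3628800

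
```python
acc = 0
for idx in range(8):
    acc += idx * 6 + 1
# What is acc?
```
Trace:
  acc=0
  acc=1, idx=0
  acc=8, idx=1
  acc=21, idx=2
  acc=40, idx=3
  acc=65, idx=4
  acc=96, idx=5
  acc=133, idx=6
  acc=176, idx=7

Final answer: 176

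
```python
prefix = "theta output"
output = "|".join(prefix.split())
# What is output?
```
Trace:
  prefix='theta output'
  prefix='theta output', output='theta|output'

Final answer: 'theta|output'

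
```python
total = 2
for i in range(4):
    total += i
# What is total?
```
Trace:
  total=2
  total=2, i=0
  total=3, i=1
  total=5, i=2
  total=8, i=3

Final answer: 8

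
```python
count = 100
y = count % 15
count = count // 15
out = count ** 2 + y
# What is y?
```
Trace:
  count=100
  count=100, y=10
  count=6, y=10
  count=6, y=10, out=46

Final answer: 10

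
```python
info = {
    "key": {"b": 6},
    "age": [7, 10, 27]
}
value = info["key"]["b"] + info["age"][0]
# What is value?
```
Trace:
  info={'key': {'b': 6}, 'age': [7, 10, 27]}
  info={'key': {'b': 6}, 'age': [7, 10, 27]}, value=13

Final answer: 13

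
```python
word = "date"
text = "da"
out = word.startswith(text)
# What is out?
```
Trace:
  word='date'
  word='date', text='da'
  word='date', text='da', out=True

Final answer: True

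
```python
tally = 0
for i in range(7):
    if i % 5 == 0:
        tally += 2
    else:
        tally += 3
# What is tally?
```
Trace:
  tally=0
  tally=2, i=0
  tally=5, i=1
  tally=8, i=2
  tally=11, i=3
  tally=14, i=4
  tally=16, i=5
  tally=19, i=6

Final answer: 19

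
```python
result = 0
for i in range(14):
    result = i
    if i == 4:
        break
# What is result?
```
Trace:
  result=0
  result=0, i=0
  result=1, i=1
  result=2, i=2
  result=3, i=3
  result=4, i=4

Final answer: 4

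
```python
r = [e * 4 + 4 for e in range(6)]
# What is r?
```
Trace:
  e=0
  e=1
  e=2
  e=3
  e=4
  e=5
  r=[4, 8, 12, 16, 20, 24]

Final answer: [4, 8, 12, 16, 20, 24]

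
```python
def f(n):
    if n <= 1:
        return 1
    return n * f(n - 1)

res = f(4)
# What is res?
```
Call trace:
f(n=4)
  f(n=3)
    f(n=2)
      f(n=1)
      -> return 1
    -> return 2
  -> return 6
-> return 24

Final answer: 24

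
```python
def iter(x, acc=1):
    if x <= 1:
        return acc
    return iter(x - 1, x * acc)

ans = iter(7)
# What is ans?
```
Call trace:
iter(x=7, acc=1)
  iter(x=6, acc=7)
    iter(x=5, acc=42)
      iter(x=4, acc=210)
        iter(x=3, acc=840)
          iter(x=2, acc=2520)
            iter(x=1, acc=5040)
            -> return 5040
          -> return 5040
        -> return 5040
      -> return 5040
    -> return 5040
  -> return 5040
-> return 5040

Final answer: 5040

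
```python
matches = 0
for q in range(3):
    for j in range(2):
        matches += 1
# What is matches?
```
Trace:
  matches=0
  matches=1, q=0, j=0
  matches=2, q=0, j=1
  matches=3, q=1, j=0
  matches=4, q=1, j=1
  matches=5, q=2, j=0
  matches=6, q=2, j=1

Final answer: 6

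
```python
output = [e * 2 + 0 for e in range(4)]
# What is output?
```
Trace:
  e=0
  e=1
  e=2
  e=3
  output=[0, 2, 4, 6]

Final answer: [0, 2, 4, 6]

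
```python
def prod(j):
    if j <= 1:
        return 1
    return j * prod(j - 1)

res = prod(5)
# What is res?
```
Call trace:
prod(j=5)
  prod(j=4)
    prod(j=3)
      prod(j=2)
        prod(j=1)
        -> return 1
      -> return 2
    -> return 6
  -> return 24
-> return 120

Final answer: 120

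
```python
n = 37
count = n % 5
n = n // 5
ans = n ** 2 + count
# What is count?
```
Trace:
  n=37
  n=37, count=2
  n=7, count=2
  n=7, count=2, ans=51

Final answer: 2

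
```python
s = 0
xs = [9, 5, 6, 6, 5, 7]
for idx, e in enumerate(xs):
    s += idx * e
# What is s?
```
Trace:
  s=0
  s=0, idx=0, e=9
  s=5, idx=1, e=5
  s=17, idx=2, e=6
  s=35, idx=3, e=6
  s=55, idx=4, e=5
  s=90, idx=5, e=7

Final answer: 90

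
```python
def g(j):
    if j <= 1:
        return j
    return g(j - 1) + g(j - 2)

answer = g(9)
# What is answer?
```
Call trace (a repeated sub-call is expanded the first time; later identical calls just restate its return value):
g(j=9)
  g(j=8)
    g(j=7)
      g(j=6)
        g(j=5)
          g(j=4)
            g(j=3)
              g(j=2)
                g(j=1)
                -> return 1
                g(j=0)
                -> return 0
              -> return 1
              g(j=1)
              -> return 1
            -> return 2
            g(j=2) -> return 1  (same call as traced above)
          -> return 3
          g(j=3) -> return 2  (same call as traced above)
        -> return 5
        g(j=4) -> return 3  (same call as traced above)
      -> return 8
      g(j=5) -> return 5  (same call as traced above)
    -> return 13
    g(j=6) -> return 8  (same call as traced above)
  -> return 21
  g(j=7) -> return 13  (same call as traced above)
-> return 34

Final answer: 34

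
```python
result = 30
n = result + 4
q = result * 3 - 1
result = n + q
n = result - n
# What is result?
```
Trace:
  result=30
  result=30, n=34
  result=30, n=34, q=89
  result=123, n=34, q=89
  result=123, n=89, q=89

Final answer: 123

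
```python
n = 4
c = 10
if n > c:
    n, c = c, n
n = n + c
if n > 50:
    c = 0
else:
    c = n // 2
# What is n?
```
Trace:
  n=4
  n=4, c=10
  n=4, c=10
  n=14, c=10
  n=14, c=7

Final answer: 14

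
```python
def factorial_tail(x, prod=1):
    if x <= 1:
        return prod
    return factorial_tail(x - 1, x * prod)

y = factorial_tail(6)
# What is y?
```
Call trace:
factorial_tail(x=6, prod=1)
  factorial_tail(x=5, prod=6)
    factorial_tail(x=4, prod=30)
      factorial_tail(x=3, prod=120)
        factorial_tail(x=2, prod=360)
          factorial_tail(x=1, prod=720)
          -> return 720
        -> return 720
      -> return 720
    -> return 720
  -> return 720
-> return 720

Final answer: 720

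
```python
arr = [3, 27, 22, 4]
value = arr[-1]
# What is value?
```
Trace:
  arr=[3, 27, 22, 4]
  arr=[3, 27, 22, 4], value=4

Final answer: 4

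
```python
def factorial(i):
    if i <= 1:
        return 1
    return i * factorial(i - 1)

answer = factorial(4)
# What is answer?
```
Call trace:
factorial(i=4)
  factorial(i=3)
    factorial(i=2)
      factorial(i=1)
      -> return 1
    -> return 2
  -> return 6
-> return 24

Final answer: 24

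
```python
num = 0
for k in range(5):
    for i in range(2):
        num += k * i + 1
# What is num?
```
Trace:
  num=0
  num=1, k=0, i=0
  num=2, k=0, i=1
  num=3, k=1, i=0
  num=5, k=1, i=1
  num=6, k=2, i=0
  num=9, k=2, i=1
  num=10, k=3, i=0
  num=14, k=3, i=1
  num=15, k=4, i=0
  num=20, k=4, i=1

Final answer: 20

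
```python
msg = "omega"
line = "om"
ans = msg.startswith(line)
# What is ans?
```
Trace:
  msg='omega'
  msg='omega', line='om'
  msg='omega', line='om', ans=True

Final answer: True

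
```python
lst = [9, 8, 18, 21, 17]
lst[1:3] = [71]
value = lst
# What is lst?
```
Trace:
  lst=[9, 8, 18, 21, 17]
  lst=[9, 71, 21, 17]
  lst=[9, 71, 21, 17], value=[9, 71, 21, 17]

Final answer: [9, 71, 21, 17]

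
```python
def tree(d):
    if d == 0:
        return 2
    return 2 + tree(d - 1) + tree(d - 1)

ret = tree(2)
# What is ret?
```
Call trace (a repeated sub-call is expanded the first time; later identical calls just restate its return value):
tree(d=2)
  tree(d=1)
    tree(d=0)
    -> return 2
    tree(d=0)
    -> return 2
  -> return 6
  tree(d=1) -> return 6  (same call as traced above)
-> return 14

Final answer: 14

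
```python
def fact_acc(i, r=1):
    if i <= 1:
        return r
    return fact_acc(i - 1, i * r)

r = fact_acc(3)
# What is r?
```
Call trace:
fact_acc(i=3, r=1)
  fact_acc(i=2, r=3)
    fact_acc(i=1, r=6)
    -> return 6
  -> return 6
-> return 6

Final answer: 6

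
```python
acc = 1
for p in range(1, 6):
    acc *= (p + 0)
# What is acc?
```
Trace:
  acc=1
  acc=1, p=1
  acc=2, p=2
  acc=6, p=3
  acc=24, p=4
  acc=120, p=5

Final answer: 120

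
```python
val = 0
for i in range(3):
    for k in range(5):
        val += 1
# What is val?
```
Trace:
  val=0
  val=1, i=0, k=0
  val=2, i=0, k=1
  val=3, i=0, k=2
  val=4, i=0, k=3
  val=5, i=0, k=4
  val=6, i=1, k=0
  val=7, i=1, k=1
  val=8, i=1, k=2
  val=9, i=1, k=3
  val=10, i=1, k=4
  val=11, i=2, k=0
  val=12, i=2, k=1
  val=13, i=2, k=2
  val=14, i=2, k=3
  val=15, i=2, k=4

Final answer: 15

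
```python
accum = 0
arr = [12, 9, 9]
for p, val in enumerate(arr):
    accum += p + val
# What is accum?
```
Trace:
  accum=0
  accum=12, p=0, val=12
  accum=22, p=1, val=9
  accum=33, p=2, val=9

Final answer: 33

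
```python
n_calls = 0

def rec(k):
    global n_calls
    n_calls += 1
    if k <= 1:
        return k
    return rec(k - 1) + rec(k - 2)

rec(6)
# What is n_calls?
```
Call trace (a repeated sub-call is expanded the first time; later identical calls just restate its return value):
rec(k=6)
  rec(k=5)
    rec(k=4)
      rec(k=3)
        rec(k=2)
          rec(k=1)
          -> return 1
          rec(k=0)
          -> return 0
        -> return 1
        rec(k=1)
        -> return 1
      -> return 2
      rec(k=2) -> return 1  (same call as traced above)
    -> return 3
    rec(k=3) -> return 2  (same call as traced above)
  -> return 5
  rec(k=4) -> return 3  (same call as traced above)
-> return 8

n_calls is incremented once per call, so count the calls in each subtree. Let C(k) = number of calls made by rec(k).
C(0) = C(1) = 1 (base case, no recursion); C(k) = 1 + C(k - 1) + C(k - 2) otherwise.
C(2) = 1 + C(1) + C(0) = 1 + 1 + 1 = 3
C(3) = 1 + C(2) + C(1) = 1 + 3 + 1 = 5
C(4) = 1 + C(3) + C(2) = 1 + 5 + 3 = 9
C(5) = 1 + C(4) + C(3) = 1 + 9 + 5 = 15
C(6) = 1 + C(5) + C(4) = 1 + 15 + 9 = 25
n_calls = C(6) = 25

Final answer: 25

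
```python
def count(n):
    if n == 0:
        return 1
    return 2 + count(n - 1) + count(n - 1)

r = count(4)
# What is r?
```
Call trace (a repeated sub-call is expanded the first time; later identical calls just restate its return value):
count(n=4)
  count(n=3)
    count(n=2)
      count(n=1)
        count(n=0)
        -> return 1
        count(n=0)
        -> return 1
      -> return 4
      count(n=1) -> return 4  (same call as traced above)
    -> return 10
    count(n=2) -> return 10  (same call as traced above)
  -> return 22
  count(n=3) -> return 22  (same call as traced above)
-> return 46

Final answer: 46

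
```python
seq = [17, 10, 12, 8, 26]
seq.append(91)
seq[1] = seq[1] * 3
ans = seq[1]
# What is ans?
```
Trace:
  seq=[17, 10, 12, 8, 26]
  seq=[17, 10, 12, 8, 26, 91]
  seq=[17, 30, 12, 8, 26, 91]
  seq=[17, 30, 12, 8, 26, 91], ans=30

Final answer: 30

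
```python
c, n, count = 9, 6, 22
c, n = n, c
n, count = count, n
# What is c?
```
Trace:
  c=9, n=6, count=22
  c=6, n=9, count=22
  c=6, n=22, count=9

Final answer: 6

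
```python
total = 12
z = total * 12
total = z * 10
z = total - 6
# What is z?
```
Trace:
  total=12
  total=12, z=144
  total=1440, z=144
  total=1440, z=1434

Final answer: 1434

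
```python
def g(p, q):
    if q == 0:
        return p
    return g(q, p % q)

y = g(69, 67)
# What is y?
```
Call trace:
g(p=69, q=67)
  g(p=67, q=2)
    g(p=2, q=1)
      g(p=1, q=0)
      -> return 1
    -> return 1
  -> return 1
-> return 1

Final answer: 1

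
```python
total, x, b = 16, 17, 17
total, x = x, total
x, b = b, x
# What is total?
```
Trace:
  total=16, x=17, b=17
  total=17, x=16, b=17
  total=17, x=17, b=16

Final answer: 17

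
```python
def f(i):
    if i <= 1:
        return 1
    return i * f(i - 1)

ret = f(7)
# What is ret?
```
Call trace:
f(i=7)
  f(i=6)
    f(i=5)
      f(i=4)
        f(i=3)
          f(i=2)
            f(i=1)
            -> return 1
          -> return 2
        -> return 6
      -> return 24
    -> return 120
  -> return 720
-> return 5040

Final answer: 5040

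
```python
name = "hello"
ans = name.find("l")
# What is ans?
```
Trace:
  name='hello'
  name='hello', ans=2

Final answer: 2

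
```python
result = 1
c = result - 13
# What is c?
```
Trace:
  result=1
  result=1, c=-12

Final answer: -12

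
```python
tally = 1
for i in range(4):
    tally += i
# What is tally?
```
Trace:
  tally=1
  tally=1, i=0
  tally=2, i=1
  tally=4, i=2
  tally=7, i=3

Final answer: 7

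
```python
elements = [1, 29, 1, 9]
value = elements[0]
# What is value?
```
Trace:
  elements=[1, 29, 1, 9]
  elements=[1, 29, 1, 9], value=1

Final answer: 1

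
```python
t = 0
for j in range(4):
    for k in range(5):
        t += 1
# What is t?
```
Trace:
  t=0
  t=1, j=0, k=0
  t=2, j=0, k=1
  t=3, j=0, k=2
  t=4, j=0, k=3
  t=5, j=0, k=4
  t=6, j=1, k=0
  t=7, j=1, k=1
  t=8, j=1, k=2
  t=9, j=1, k=3
  t=10, j=1, k=4
  t=11, j=2, k=0
  t=12, j=2, k=1
  t=13, j=2, k=2
  t=14, j=2, k=3
  t=15, j=2, k=4
  t=16, j=3, k=0
  t=17, j=3, k=1
  t=18, j=3, k=2
  t=19, j=3, k=3
  t=20, j=3, k=4

Final answer: 20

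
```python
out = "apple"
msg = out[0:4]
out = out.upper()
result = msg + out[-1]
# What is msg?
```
Trace:
  out='apple'
  out='apple', msg='appl'
  out='APPLE', msg='appl'
  out='APPLE', msg='appl', result='applE'

Final answer: 'appl'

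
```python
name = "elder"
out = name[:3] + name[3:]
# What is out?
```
Trace:
  name='elder'
  name='elder', out='elder'

Final answer: 'elder'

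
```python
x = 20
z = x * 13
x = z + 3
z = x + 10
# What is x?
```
Trace:
  x=20
  x=20, z=260
  x=263, z=260
  x=263, z=273

Final answer: 263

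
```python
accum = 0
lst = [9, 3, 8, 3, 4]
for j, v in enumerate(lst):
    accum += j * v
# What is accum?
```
Trace:
  accum=0
  accum=0, j=0, v=9
  accum=3, j=1, v=3
  accum=19, j=2, v=8
  accum=28, j=3, v=3
  accum=44, j=4, v=4

Final answer: 44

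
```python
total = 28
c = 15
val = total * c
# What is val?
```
Trace:
  total=28
  total=28, c=15
  total=28, c=15, val=420

Final answer: 420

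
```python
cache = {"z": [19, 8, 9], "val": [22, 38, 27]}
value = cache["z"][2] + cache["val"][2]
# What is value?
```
Trace:
  cache={'z': [19, 8, 9], 'val': [22, 38, 27]}
  cache={'z': [19, 8, 9], 'val': [22, 38, 27]}, value=36

Final answer: 36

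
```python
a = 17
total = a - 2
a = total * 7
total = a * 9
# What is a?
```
Trace:
  a=17
  a=17, total=15
  a=105, total=15
  a=105, total=945

Final answer: 105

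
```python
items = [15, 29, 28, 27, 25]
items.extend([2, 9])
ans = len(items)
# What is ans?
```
Trace:
  items=[15, 29, 28, 27, 25]
  items=[15, 29, 28, 27, 25, 2, 9]
  items=[15, 29, 28, 27, 25, 2, 9], ans=7

Final answer: 7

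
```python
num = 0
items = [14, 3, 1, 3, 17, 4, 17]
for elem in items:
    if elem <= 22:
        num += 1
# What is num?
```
Trace:
  num=0
  num=1, elem=14
  num=2, elem=3
  num=3, elem=1
  num=4, elem=3
  num=5, elem=17
  num=6, elem=4
  num=7, elem=17

Final answer: 7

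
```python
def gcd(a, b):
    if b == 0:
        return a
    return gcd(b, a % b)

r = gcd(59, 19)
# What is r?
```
Call trace:
gcd(a=59, b=19)
  gcd(a=19, b=2)
    gcd(a=2, b=1)
      gcd(a=1, b=0)
      -> return 1
    -> return 1
  -> return 1
-> return 1

Final answer: 1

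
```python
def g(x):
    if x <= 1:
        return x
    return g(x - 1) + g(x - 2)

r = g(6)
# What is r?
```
Call trace (a repeated sub-call is expanded the first time; later identical calls just restate its return value):
g(x=6)
  g(x=5)
    g(x=4)
      g(x=3)
        g(x=2)
          g(x=1)
          -> return 1
          g(x=0)
          -> return 0
        -> return 1
        g(x=1)
        -> return 1
      -> return 2
      g(x=2) -> return 1  (same call as traced above)
    -> return 3
    g(x=3) -> return 2  (same call as traced above)
  -> return 5
  g(x=4) -> return 3  (same call as traced above)
-> return 8

Final answer: 8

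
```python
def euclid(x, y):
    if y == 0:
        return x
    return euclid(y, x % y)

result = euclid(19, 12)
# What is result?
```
Call trace:
euclid(x=19, y=12)
  euclid(x=12, y=7)
    euclid(x=7, y=5)
      euclid(x=5, y=2)
        euclid(x=2, y=1)
          euclid(x=1, y=0)
          -> return 1
        -> return 1
      -> return 1
    -> return 1
  -> return 1
-> return 1

Final answer: 1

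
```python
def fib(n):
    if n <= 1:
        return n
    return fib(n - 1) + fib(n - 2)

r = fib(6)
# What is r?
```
Call trace (a repeated sub-call is expanded the first time; later identical calls just restate its return value):
fib(n=6)
  fib(n=5)
    fib(n=4)
      fib(n=3)
        fib(n=2)
          fib(n=1)
          -> return 1
          fib(n=0)
          -> return 0
        -> return 1
        fib(n=1)
        -> return 1
      -> return 2
      fib(n=2) -> return 1  (same call as traced above)
    -> return 3
    fib(n=3) -> return 2  (same call as traced above)
  -> return 5
  fib(n=4) -> return 3  (same call as traced above)
-> return 8

Final answer: 8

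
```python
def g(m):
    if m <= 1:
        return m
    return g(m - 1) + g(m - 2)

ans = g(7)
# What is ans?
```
Call trace (a repeated sub-call is expanded the first time; later identical calls just restate its return value):
g(m=7)
  g(m=6)
    g(m=5)
      g(m=4)
        g(m=3)
          g(m=2)
            g(m=1)
            -> return 1
            g(m=0)
            -> return 0
          -> return 1
          g(m=1)
          -> return 1
        -> return 2
        g(m=2) -> return 1  (same call as traced above)
      -> return 3
      g(m=3) -> return 2  (same call as traced above)
    -> return 5
    g(m=4) -> return 3  (same call as traced above)
  -> return 8
  g(m=5) -> return 5  (same call as traced above)
-> return 13

Final answer: 13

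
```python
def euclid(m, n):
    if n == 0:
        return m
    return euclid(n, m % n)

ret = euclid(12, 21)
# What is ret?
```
Call trace:
euclid(m=12, n=21)
  euclid(m=21, n=12)
    euclid(m=12, n=9)
      euclid(m=9, n=3)
        euclid(m=3, n=0)
        -> return 3
      -> return 3
    -> return 3
  -> return 3
-> return 3

Final answer: 3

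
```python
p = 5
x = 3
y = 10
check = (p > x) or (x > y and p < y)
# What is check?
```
Trace:
  p=5
  p=5, x=3
  p=5, x=3, y=10
  p=5, x=3, y=10, check=True

Final answer: True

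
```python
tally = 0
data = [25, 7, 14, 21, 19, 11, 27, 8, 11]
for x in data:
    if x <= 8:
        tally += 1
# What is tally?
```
Trace:
  tally=0
  tally=0, x=25
  tally=1, x=7
  tally=1, x=14
  tally=1, x=21
  tally=1, x=19
  tally=1, x=11
  tally=1, x=27
  tally=2, x=8
  tally=2, x=11

Final answer: 2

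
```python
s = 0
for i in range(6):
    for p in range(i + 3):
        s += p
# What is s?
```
Trace:
  s=0
  s=0, i=0, p=0
  s=1, i=0, p=1
  s=3, i=0, p=2
  s=3, i=1, p=0
  s=4, i=1, p=1
  s=6, i=1, p=2
  s=9, i=1, p=3
  s=9, i=2, p=0
  s=10, i=2, p=1
  s=12, i=2, p=2
  s=15, i=2, p=3
  s=19, i=2, p=4
  s=19, i=3, p=0
  s=20, i=3, p=1
  s=22, i=3, p=2
  s=25, i=3, p=3
  s=29, i=3, p=4
  s=34, i=3, p=5
  s=34, i=4, p=0
  s=35, i=4, p=1
  s=37, i=4, p=2
  s=40, i=4, p=3
  s=44, i=4, p=4
  s=49, i=4, p=5
  s=55, i=4, p=6
  s=55, i=5, p=0
  s=56, i=5, p=1
  s=58, i=5, p=2
  s=61, i=5, p=3
  s=65, i=5, p=4
  s=70, i=5, p=5
  s=76, i=5, p=6
  s=83, i=5, p=7

Final answer: 83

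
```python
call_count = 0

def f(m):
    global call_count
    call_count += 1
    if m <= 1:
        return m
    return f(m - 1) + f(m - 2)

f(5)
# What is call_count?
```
Call trace (a repeated sub-call is expanded the first time; later identical calls just restate its return value):
f(m=5)
  f(m=4)
    f(m=3)
      f(m=2)
        f(m=1)
        -> return 1
        f(m=0)
        -> return 0
      -> return 1
      f(m=1)
      -> return 1
    -> return 2
    f(m=2) -> return 1  (same call as traced above)
  -> return 3
  f(m=3) -> return 2  (same call as traced above)
-> return 5

call_count is incremented once per call, so count the calls in each subtree. Let C(m) = number of calls made by f(m).
C(0) = C(1) = 1 (base case, no recursion); C(m) = 1 + C(m - 1) + C(m - 2) otherwise.
C(2) = 1 + C(1) + C(0) = 1 + 1 + 1 = 3
C(3) = 1 + C(2) + C(1) = 1 + 3 + 1 = 5
C(4) = 1 + C(3) + C(2) = 1 + 5 + 3 = 9
C(5) = 1 + C(4) + C(3) = 1 + 9 + 5 = 15
call_count = C(5) = 15

Final answer: 15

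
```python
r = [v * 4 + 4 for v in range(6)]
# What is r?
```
Trace:
  v=0
  v=1
  v=2
  v=3
  v=4
  v=5
  r=[4, 8, 12, 16, 20, 24]

Final answer: [4, 8, 12, 16, 20, 24]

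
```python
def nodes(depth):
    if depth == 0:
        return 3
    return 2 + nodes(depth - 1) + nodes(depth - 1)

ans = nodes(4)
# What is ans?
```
Call trace (a repeated sub-call is expanded the first time; later identical calls just restate its return value):
nodes(depth=4)
  nodes(depth=3)
    nodes(depth=2)
      nodes(depth=1)
        nodes(depth=0)
        -> return 3
        nodes(depth=0)
        -> return 3
      -> return 8
      nodes(depth=1) -> return 8  (same call as traced above)
    -> return 18
    nodes(depth=2) -> return 18  (same call as traced above)
  -> return 38
  nodes(depth=3) -> return 38  (same call as traced above)
-> return 78

Final answer: 78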